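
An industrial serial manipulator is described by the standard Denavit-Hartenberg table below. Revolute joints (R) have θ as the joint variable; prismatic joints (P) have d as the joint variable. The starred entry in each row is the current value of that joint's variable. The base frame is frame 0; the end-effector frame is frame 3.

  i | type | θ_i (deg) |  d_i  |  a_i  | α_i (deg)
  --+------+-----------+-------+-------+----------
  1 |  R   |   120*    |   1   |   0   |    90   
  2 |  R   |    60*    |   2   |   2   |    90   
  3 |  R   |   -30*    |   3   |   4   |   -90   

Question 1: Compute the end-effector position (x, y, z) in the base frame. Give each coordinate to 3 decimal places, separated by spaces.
-2.665 4.616 4.232

after link 1: o_1 = (0.0000, 0.0000, 1.0000)
after link 2: o_2 = (1.2321, 1.8660, 2.7321)
after link 3: o_3 = (-2.6651, 4.6160, 4.2321)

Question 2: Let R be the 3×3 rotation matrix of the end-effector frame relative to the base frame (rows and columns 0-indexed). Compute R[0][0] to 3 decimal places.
End-effector x-axis (col 0 of R) = (-0.6495,0.1250,0.7500)
R[0][0] = -0.6495

-0.650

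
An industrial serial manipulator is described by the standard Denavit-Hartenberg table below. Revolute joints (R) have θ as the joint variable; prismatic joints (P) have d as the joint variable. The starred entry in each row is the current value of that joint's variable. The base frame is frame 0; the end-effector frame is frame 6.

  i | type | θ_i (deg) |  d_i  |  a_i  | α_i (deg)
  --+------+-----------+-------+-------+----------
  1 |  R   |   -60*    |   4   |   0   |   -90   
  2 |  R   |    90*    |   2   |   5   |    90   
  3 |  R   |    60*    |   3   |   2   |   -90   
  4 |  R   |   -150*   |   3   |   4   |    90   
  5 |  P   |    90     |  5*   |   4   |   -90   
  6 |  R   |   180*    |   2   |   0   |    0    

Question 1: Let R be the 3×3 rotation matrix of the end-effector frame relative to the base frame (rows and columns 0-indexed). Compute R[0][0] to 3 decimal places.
-0.433

End-effector x-axis (col 0 of R) = (-0.4330,-0.2500,-0.8660)
R[0][0] = -0.4330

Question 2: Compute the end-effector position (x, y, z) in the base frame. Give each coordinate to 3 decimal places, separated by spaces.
2.924 2.069 6.178

after link 1: o_1 = (0.0000, 0.0000, 4.0000)
after link 2: o_2 = (1.7321, 1.0000, -1.0000)
after link 3: o_3 = (4.7321, -0.7321, -2.0000)
after link 4: o_4 = (4.4330, -3.2141, 2.3301)
after link 5: o_5 = (2.1250, 0.4534, 7.0442)
after link 6: o_6 = (2.9240, 2.0694, 6.1782)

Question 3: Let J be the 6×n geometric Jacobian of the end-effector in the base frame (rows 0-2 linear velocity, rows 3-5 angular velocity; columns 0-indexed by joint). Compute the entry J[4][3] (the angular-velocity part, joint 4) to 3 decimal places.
0.250

axis z_3 = (0.4330,0.2500,0.8660); lever o_n−o_3 = (-1.8080,2.8014,8.1782)
cross product → J_v[:, 3] = (-0.3816,-5.1071,1.6651)
J_ω[:, 3] = z_3
entry J[4][3] = 0.2500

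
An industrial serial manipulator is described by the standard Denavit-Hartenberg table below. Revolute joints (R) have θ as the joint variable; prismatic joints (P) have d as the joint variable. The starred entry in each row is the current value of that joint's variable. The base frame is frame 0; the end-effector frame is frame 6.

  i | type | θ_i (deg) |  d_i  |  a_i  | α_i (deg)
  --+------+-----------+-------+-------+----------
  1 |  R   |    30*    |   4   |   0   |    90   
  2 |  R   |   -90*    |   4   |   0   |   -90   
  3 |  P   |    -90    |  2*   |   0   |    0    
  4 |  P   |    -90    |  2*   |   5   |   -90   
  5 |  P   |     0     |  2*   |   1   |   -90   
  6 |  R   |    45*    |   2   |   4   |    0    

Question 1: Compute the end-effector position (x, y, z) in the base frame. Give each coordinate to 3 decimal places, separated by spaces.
after link 1: o_1 = (0.0000, 0.0000, 4.0000)
after link 2: o_2 = (2.0000, -3.4641, 4.0000)
after link 3: o_3 = (3.7321, -2.4641, 4.0000)
after link 4: o_4 = (5.4641, -1.4641, 9.0000)
after link 5: o_5 = (6.4641, -3.1962, 10.0000)
after link 6: o_6 = (3.3178, -1.7467, 12.8284)

3.318 -1.747 12.828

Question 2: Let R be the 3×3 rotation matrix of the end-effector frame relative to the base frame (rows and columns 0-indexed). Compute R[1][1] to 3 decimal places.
0.612

End-effector y-axis (col 1 of R) = (-0.3536,0.6124,-0.7071)
R[1][1] = 0.6124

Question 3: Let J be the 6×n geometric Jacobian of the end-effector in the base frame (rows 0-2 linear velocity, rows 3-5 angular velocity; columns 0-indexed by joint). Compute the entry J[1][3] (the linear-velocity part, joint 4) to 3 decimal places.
prismatic axis z_3 = (0.8660,0.5000,0.0000)
J_v[:, 3] = z_3; J_ω[:, 3] = (0,0,0)
entry J[1][3] = 0.5000

0.500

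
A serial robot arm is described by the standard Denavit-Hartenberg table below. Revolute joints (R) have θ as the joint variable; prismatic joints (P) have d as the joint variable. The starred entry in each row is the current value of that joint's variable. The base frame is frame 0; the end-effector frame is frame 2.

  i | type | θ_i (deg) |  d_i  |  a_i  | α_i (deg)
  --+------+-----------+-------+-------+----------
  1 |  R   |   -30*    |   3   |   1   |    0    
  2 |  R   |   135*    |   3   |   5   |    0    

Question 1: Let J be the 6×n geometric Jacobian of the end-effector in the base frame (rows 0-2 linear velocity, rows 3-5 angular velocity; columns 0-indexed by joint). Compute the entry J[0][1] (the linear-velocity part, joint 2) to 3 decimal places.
axis z_1 = (0.0000,0.0000,1.0000); lever o_n−o_1 = (-1.2941,4.8296,3.0000)
cross product → J_v[:, 1] = (-4.8296,-1.2941,0.0000)
J_ω[:, 1] = z_1
entry J[0][1] = -4.8296

-4.830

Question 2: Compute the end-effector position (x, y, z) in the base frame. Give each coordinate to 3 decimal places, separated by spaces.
after link 1: o_1 = (0.8660, -0.5000, 3.0000)
after link 2: o_2 = (-0.4281, 4.3296, 6.0000)

-0.428 4.330 6.000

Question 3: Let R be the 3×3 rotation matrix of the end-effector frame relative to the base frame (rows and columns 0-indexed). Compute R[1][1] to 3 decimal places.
-0.259

End-effector y-axis (col 1 of R) = (-0.9659,-0.2588,0.0000)
R[1][1] = -0.2588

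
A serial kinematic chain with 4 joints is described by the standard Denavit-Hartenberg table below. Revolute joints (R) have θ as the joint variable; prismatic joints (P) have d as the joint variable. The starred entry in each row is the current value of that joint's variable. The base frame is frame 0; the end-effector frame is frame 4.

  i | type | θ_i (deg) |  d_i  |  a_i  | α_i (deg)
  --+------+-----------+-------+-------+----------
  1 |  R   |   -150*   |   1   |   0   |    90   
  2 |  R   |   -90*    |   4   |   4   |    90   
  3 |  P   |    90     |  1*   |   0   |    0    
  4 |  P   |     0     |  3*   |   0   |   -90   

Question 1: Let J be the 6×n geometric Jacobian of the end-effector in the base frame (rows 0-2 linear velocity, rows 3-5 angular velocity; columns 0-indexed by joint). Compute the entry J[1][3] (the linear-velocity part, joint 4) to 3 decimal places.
prismatic axis z_3 = (0.8660,0.5000,-0.0000)
J_v[:, 3] = z_3; J_ω[:, 3] = (0,0,0)
entry J[1][3] = 0.5000

0.500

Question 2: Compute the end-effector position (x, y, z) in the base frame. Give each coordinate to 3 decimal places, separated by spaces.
1.464 5.464 -3.000

after link 1: o_1 = (0.0000, 0.0000, 1.0000)
after link 2: o_2 = (-2.0000, 3.4641, -3.0000)
after link 3: o_3 = (-1.1340, 3.9641, -3.0000)
after link 4: o_4 = (1.4641, 5.4641, -3.0000)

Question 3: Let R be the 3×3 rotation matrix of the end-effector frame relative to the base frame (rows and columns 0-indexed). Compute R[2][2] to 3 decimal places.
End-effector z-axis (col 2 of R) = (0.0000,0.0000,1.0000)
R[2][2] = 1.0000

1.000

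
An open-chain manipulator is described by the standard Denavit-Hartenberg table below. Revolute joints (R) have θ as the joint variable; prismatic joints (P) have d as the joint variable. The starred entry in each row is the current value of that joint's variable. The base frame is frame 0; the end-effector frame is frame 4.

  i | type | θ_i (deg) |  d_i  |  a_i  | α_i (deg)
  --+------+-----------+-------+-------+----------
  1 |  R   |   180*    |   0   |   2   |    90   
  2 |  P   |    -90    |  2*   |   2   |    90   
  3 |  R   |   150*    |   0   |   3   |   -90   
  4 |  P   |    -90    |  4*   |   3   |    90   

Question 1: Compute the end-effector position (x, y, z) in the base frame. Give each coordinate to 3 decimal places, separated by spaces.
after link 1: o_1 = (-2.0000, 0.0000, 0.0000)
after link 2: o_2 = (-2.0000, 2.0000, -2.0000)
after link 3: o_3 = (-2.0000, 3.5000, 0.5981)
after link 4: o_4 = (1.0000, 0.0359, 2.5981)

1.000 0.036 2.598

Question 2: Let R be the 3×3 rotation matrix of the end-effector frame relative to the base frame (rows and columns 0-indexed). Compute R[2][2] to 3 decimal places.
End-effector z-axis (col 2 of R) = (-0.0000,-0.5000,-0.8660)
R[2][2] = -0.8660

-0.866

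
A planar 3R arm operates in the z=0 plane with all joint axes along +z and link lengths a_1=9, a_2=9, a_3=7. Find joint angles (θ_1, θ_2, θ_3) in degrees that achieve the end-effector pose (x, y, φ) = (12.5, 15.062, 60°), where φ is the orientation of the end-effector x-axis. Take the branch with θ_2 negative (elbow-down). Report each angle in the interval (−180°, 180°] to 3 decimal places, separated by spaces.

90.000 -90.001 60.001

wrist centre = target − a_3·(cos φ, sin φ) = (9.0000, 8.9998)
cos θ_2 = (161.9968−9²−9²)/(2·9·9) = -0.0000; θ_2 = -90.0011° (elbow-down)
β = atan2(8.9998,9.0000) = 44.9994°; ψ = atan2(-9.0000,8.9998) = -45.0006°
θ_1 = β − ψ = 90.0000°
θ_3 = φ − θ_1 − θ_2 = 60.0011° (wrapped to (-180°,180°])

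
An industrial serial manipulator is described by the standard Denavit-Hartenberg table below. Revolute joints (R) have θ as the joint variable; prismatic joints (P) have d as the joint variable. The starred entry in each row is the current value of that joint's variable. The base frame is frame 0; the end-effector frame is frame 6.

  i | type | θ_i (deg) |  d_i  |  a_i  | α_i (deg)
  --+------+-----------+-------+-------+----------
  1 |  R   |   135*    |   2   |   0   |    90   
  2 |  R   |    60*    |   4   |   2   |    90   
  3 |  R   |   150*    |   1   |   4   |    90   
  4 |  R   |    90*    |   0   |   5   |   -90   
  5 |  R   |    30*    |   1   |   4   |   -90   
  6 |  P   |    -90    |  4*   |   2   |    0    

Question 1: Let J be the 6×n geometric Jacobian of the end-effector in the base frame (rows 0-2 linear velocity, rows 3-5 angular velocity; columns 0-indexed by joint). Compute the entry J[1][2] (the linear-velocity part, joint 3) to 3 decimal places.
-1.048

axis z_2 = (-0.6124,0.6124,-0.5000); lever o_n−o_2 = (-6.2912,0.3062,-6.8481)
cross product → J_v[:, 2] = (-4.0405,-1.0480,3.6651)
J_ω[:, 2] = z_2
entry J[1][2] = -1.0480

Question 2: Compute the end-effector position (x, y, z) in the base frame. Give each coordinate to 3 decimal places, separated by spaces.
-4.170 3.842 -3.116

after link 1: o_1 = (0.0000, 0.0000, 2.0000)
after link 2: o_2 = (2.1213, 3.5355, 3.7321)
after link 3: o_3 = (4.1479, 4.3374, 0.2321)
after link 4: o_4 = (1.0860, 7.3992, -2.2679)
after link 5: o_5 = (-2.5662, 7.8949, -4.1160)
after link 6: o_6 = (-4.1699, 3.8417, -3.1160)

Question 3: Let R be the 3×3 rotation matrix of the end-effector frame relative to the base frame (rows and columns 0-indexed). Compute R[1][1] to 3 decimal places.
End-effector y-axis (col 1 of R) = (-0.7481,0.1358,-0.6495)
R[1][1] = 0.1358

0.136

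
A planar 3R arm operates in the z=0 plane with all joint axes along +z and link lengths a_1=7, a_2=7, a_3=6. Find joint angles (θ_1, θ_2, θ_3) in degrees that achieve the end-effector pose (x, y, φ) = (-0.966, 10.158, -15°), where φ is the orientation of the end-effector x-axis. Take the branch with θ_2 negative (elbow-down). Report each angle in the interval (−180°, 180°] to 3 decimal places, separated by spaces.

wrist centre = target − a_3·(cos φ, sin φ) = (-6.7616, 11.7109)
cos θ_2 = (182.8641−7²−7²)/(2·7·7) = 0.8660; θ_2 = -30.0074° (elbow-down)
β = atan2(11.7109,-6.7616) = 120.0009°; ψ = atan2(-3.5008,13.0617) = -15.0037°
θ_1 = β − ψ = 135.0047°
θ_3 = φ − θ_1 − θ_2 = -119.9972° (wrapped to (-180°,180°])

135.005 -30.007 -119.997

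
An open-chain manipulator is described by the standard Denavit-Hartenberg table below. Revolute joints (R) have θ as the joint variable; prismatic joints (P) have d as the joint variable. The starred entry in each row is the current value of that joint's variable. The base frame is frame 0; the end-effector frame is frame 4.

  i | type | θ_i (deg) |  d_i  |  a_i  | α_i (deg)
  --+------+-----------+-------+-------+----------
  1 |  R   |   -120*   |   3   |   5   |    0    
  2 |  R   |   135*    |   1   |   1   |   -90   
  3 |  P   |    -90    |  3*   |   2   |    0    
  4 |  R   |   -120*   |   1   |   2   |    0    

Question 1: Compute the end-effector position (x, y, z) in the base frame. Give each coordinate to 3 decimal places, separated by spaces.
-4.242 -0.656 5.000

after link 1: o_1 = (-2.5000, -4.3301, 3.0000)
after link 2: o_2 = (-1.5341, -4.0713, 4.0000)
after link 3: o_3 = (-2.3105, -1.1735, 6.0000)
after link 4: o_4 = (-4.2424, -0.6559, 5.0000)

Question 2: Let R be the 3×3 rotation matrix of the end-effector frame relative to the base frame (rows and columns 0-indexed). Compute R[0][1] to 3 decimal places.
End-effector y-axis (col 1 of R) = (-0.4830,-0.1294,0.8660)
R[0][1] = -0.4830

-0.483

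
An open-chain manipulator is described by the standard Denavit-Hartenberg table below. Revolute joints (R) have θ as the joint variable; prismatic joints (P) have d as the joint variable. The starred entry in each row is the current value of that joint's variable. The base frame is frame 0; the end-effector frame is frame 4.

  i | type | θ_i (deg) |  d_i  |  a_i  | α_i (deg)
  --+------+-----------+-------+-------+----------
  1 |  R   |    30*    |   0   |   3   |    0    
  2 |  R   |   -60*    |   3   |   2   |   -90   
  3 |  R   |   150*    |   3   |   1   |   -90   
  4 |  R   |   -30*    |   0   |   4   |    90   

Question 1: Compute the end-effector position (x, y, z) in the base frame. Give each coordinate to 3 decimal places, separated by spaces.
3.482 6.763 0.768

after link 1: o_1 = (2.5981, 1.5000, 0.0000)
after link 2: o_2 = (4.3301, 0.5000, 3.0000)
after link 3: o_3 = (5.0801, 3.5311, 2.5000)
after link 4: o_4 = (3.4821, 6.7631, 0.7679)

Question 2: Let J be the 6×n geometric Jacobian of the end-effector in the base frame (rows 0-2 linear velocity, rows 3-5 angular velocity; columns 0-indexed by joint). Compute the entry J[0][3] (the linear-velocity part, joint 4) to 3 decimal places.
-3.232

axis z_3 = (-0.4330,0.2500,0.8660); lever o_n−o_3 = (-1.5981,3.2321,-1.7321)
cross product → J_v[:, 3] = (-3.2321,-2.1340,-1.0000)
J_ω[:, 3] = z_3
entry J[0][3] = -3.2321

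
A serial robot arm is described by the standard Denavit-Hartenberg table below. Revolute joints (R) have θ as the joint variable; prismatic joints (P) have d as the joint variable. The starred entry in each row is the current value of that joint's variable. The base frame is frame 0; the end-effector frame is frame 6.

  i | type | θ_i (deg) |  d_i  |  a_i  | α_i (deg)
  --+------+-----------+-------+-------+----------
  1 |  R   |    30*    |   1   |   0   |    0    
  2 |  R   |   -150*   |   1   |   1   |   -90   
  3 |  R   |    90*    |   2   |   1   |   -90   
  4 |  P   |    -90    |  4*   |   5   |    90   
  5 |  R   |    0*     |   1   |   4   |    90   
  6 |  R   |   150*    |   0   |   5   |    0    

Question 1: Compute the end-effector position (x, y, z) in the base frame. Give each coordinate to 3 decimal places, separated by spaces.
after link 1: o_1 = (0.0000, 0.0000, 1.0000)
after link 2: o_2 = (-0.5000, -0.8660, 2.0000)
after link 3: o_3 = (1.2321, -1.8660, 1.0000)
after link 4: o_4 = (7.5622, -0.9019, 1.0000)
after link 5: o_5 = (11.0263, -2.9019, 2.0000)
after link 6: o_6 = (7.2763, -0.7369, 4.5000)

7.276 -0.737 4.500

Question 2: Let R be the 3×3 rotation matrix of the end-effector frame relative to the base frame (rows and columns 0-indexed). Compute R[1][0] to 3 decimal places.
End-effector x-axis (col 0 of R) = (-0.7500,0.4330,0.5000)
R[1][0] = 0.4330

0.433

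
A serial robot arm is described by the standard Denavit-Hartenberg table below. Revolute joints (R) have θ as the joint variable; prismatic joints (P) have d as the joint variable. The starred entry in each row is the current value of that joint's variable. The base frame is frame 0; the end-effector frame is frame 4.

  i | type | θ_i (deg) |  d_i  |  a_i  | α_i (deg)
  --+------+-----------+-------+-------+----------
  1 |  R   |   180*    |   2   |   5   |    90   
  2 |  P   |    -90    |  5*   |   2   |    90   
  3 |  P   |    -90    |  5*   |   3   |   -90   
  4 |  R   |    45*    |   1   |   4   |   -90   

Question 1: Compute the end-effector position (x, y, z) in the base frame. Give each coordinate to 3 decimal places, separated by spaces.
after link 1: o_1 = (-5.0000, 0.0000, 2.0000)
after link 2: o_2 = (-5.0000, 5.0000, 0.0000)
after link 3: o_3 = (0.0000, 2.0000, -0.0000)
after link 4: o_4 = (-2.8284, -0.8284, -1.0000)

-2.828 -0.828 -1.000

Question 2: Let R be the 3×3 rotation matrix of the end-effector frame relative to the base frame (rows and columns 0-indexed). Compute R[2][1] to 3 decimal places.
End-effector y-axis (col 1 of R) = (-0.0000,-0.0000,1.0000)
R[2][1] = 1.0000

1.000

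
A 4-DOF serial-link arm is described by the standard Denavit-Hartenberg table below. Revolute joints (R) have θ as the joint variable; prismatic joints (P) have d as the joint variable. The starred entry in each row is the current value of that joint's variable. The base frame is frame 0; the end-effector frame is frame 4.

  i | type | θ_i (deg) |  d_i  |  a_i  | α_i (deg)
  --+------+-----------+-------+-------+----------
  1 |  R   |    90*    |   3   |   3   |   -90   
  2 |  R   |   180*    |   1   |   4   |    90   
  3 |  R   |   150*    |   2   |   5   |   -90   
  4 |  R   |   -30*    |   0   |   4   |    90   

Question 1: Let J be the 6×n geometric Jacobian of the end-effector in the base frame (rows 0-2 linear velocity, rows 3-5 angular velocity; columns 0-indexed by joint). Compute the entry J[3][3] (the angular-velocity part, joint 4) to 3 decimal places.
axis z_3 = (0.8660,0.5000,-0.0000); lever o_n−o_3 = (-1.7321,3.0000,-2.0000)
cross product → J_v[:, 3] = (-1.0000,1.7321,3.4641)
J_ω[:, 3] = z_3
entry J[3][3] = 0.8660

0.866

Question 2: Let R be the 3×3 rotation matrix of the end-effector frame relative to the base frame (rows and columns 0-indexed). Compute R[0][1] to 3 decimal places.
0.866

End-effector y-axis (col 1 of R) = (0.8660,0.5000,-0.0000)
R[0][1] = 0.8660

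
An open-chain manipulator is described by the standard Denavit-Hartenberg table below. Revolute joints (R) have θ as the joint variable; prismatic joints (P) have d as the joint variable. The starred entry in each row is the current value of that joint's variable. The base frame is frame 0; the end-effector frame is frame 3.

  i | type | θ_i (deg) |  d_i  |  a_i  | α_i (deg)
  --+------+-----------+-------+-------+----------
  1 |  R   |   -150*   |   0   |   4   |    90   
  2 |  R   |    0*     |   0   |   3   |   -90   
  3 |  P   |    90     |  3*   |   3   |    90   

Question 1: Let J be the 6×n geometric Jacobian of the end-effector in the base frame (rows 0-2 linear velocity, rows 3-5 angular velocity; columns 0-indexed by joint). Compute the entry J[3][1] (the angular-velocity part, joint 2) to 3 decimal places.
-0.500

axis z_1 = (-0.5000,0.8660,0.0000); lever o_n−o_1 = (-1.0981,-4.0981,3.0000)
cross product → J_v[:, 1] = (2.5981,1.5000,3.0000)
J_ω[:, 1] = z_1
entry J[3][1] = -0.5000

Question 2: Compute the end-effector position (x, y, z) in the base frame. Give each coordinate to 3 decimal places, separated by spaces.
after link 1: o_1 = (-3.4641, -2.0000, 0.0000)
after link 2: o_2 = (-6.0622, -3.5000, 0.0000)
after link 3: o_3 = (-4.5622, -6.0981, 3.0000)

-4.562 -6.098 3.000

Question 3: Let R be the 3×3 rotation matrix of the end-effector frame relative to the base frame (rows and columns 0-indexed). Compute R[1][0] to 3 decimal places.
End-effector x-axis (col 0 of R) = (0.5000,-0.8660,0.0000)
R[1][0] = -0.8660

-0.866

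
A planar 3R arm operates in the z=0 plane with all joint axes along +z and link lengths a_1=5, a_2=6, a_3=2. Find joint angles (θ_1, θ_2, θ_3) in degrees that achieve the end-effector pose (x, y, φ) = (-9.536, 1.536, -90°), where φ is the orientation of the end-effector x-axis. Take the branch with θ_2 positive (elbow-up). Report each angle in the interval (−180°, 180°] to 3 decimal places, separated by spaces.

wrist centre = target − a_3·(cos φ, sin φ) = (-9.5360, 3.5360)
cos θ_2 = (103.4386−5²−6²)/(2·5·6) = 0.7073; θ_2 = 44.9835° (elbow-up)
β = atan2(3.5360,-9.5360) = 159.6549°; ψ = atan2(4.2414,9.2439) = 24.6474°
θ_1 = β − ψ = 135.0076°
θ_3 = φ − θ_1 − θ_2 = 90.0089° (wrapped to (-180°,180°])

135.008 44.984 90.009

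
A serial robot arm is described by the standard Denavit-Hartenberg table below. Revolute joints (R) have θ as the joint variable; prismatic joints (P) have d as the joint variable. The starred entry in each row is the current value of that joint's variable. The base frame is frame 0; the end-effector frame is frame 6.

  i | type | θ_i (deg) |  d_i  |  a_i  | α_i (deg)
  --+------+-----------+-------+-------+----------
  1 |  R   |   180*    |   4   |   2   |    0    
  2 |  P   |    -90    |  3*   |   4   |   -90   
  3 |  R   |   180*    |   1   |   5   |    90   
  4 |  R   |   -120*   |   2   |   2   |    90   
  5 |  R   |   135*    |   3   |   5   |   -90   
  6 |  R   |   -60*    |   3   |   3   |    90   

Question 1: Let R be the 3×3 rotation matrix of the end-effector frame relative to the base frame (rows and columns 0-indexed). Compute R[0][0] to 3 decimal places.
End-effector x-axis (col 0 of R) = (-0.7392,0.5732,-0.3536)
R[0][0] = -0.7392

-0.739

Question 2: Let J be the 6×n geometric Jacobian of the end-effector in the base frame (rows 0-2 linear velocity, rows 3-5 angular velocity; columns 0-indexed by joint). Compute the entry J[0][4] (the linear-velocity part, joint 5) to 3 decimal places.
axis z_4 = (-0.5000,0.8660,0.0000); lever o_n−o_4 = (-8.6166,1.4893,-2.4749)
cross product → J_v[:, 4] = (-2.1433,-1.2374,6.7175)
J_ω[:, 4] = z_4
entry J[0][4] = -2.1433

-2.143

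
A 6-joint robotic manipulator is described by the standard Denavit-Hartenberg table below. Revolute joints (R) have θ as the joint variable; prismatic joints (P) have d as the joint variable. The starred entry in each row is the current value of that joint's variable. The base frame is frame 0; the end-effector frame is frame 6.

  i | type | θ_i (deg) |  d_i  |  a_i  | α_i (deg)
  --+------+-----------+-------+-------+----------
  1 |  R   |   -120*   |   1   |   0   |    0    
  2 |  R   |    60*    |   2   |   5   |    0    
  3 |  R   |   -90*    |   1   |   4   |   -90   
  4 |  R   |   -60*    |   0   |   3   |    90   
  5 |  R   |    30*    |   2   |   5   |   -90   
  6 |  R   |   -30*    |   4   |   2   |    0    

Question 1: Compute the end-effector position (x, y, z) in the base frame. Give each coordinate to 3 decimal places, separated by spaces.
after link 1: o_1 = (0.0000, 0.0000, 1.0000)
after link 2: o_2 = (2.5000, -4.3301, 3.0000)
after link 3: o_3 = (-0.9641, -6.3301, 4.0000)
after link 4: o_4 = (-2.2631, -7.0801, 6.5981)
after link 5: o_5 = (-1.3881, -9.4617, 11.3481)
after link 6: o_6 = (1.7434, -12.6537, 11.4151)

1.743 -12.654 11.415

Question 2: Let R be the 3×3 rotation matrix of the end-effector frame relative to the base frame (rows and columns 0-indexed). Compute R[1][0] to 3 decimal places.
End-effector x-axis (col 0 of R) = (0.2667,-0.3460,0.8995)
R[1][0] = -0.3460

-0.346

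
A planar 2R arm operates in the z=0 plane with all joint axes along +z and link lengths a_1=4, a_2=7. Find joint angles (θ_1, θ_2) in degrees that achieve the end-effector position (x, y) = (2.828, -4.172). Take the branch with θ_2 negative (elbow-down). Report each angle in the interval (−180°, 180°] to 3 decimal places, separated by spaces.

44.991 -134.998

cos θ_2 = (25.4032−4²−7²)/(2·4·7) = -0.7071; θ_2 = -134.9983° (elbow-down)
β = atan2(-4.1720,2.8280) = -55.8685°; ψ = atan2(-4.9499,-0.9496) = -100.8599°
θ_1 = β − ψ = 44.9913°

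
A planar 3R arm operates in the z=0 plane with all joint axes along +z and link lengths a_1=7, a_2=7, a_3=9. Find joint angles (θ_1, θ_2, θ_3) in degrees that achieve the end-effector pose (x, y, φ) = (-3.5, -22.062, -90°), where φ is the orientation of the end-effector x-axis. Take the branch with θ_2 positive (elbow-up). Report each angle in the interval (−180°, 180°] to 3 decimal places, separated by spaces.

-120.003 30.005 -0.003

wrist centre = target − a_3·(cos φ, sin φ) = (-3.5000, -13.0620)
cos θ_2 = (182.8658−7²−7²)/(2·7·7) = 0.8660; θ_2 = 30.0054° (elbow-up)
β = atan2(-13.0620,-3.5000) = -105.0002°; ψ = atan2(3.5006,13.0618) = 15.0027°
θ_1 = β − ψ = -120.0029°
θ_3 = φ − θ_1 − θ_2 = -0.0025° (wrapped to (-180°,180°])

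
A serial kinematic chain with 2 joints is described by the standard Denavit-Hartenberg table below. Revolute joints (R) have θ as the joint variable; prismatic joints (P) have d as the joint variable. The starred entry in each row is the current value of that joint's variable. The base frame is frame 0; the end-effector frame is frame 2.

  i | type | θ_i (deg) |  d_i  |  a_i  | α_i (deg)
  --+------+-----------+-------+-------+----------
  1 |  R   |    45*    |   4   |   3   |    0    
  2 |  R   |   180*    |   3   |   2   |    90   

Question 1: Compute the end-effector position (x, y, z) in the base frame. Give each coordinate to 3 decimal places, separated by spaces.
0.707 0.707 7.000

after link 1: o_1 = (2.1213, 2.1213, 4.0000)
after link 2: o_2 = (0.7071, 0.7071, 7.0000)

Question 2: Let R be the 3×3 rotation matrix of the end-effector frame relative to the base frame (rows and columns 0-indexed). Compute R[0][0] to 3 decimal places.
-0.707

End-effector x-axis (col 0 of R) = (-0.7071,-0.7071,0.0000)
R[0][0] = -0.7071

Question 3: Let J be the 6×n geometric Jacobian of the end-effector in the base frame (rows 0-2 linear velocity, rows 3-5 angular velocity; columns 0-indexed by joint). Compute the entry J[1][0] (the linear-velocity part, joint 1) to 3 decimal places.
0.707

axis z_0 = ẑ; lever o_n−o_0 = (0.7071,0.7071,7.0000)
cross product → J_v[:, 0] = (-0.7071,0.7071,0.0000)
J_ω[:, 0] = z_0
entry J[1][0] = 0.7071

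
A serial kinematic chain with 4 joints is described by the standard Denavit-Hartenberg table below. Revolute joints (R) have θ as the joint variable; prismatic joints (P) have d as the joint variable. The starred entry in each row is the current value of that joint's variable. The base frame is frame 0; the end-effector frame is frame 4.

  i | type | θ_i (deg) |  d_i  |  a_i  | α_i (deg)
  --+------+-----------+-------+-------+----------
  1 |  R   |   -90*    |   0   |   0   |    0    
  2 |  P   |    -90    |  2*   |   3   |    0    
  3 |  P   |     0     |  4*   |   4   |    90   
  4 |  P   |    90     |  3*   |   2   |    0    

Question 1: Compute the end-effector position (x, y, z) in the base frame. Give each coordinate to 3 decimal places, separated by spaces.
after link 1: o_1 = (0.0000, 0.0000, 0.0000)
after link 2: o_2 = (-3.0000, -0.0000, 2.0000)
after link 3: o_3 = (-7.0000, -0.0000, 6.0000)
after link 4: o_4 = (-7.0000, 3.0000, 8.0000)

-7.000 3.000 8.000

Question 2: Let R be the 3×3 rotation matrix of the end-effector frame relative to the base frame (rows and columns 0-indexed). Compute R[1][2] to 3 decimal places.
1.000

End-effector z-axis (col 2 of R) = (-0.0000,1.0000,0.0000)
R[1][2] = 1.0000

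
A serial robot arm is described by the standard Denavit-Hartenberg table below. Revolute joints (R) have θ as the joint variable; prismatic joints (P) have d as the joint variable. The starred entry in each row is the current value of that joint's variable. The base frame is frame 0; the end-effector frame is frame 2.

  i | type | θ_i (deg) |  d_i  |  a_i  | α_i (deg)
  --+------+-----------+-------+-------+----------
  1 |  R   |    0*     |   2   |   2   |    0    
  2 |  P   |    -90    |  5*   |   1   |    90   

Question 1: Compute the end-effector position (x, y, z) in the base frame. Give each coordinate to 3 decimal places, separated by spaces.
after link 1: o_1 = (2.0000, 0.0000, 2.0000)
after link 2: o_2 = (2.0000, -1.0000, 7.0000)

2.000 -1.000 7.000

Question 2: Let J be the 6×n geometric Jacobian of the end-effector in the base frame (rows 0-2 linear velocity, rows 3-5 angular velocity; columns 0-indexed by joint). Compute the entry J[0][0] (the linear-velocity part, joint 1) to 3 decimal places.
1.000

axis z_0 = ẑ; lever o_n−o_0 = (2.0000,-1.0000,7.0000)
cross product → J_v[:, 0] = (1.0000,2.0000,-0.0000)
J_ω[:, 0] = z_0
entry J[0][0] = 1.0000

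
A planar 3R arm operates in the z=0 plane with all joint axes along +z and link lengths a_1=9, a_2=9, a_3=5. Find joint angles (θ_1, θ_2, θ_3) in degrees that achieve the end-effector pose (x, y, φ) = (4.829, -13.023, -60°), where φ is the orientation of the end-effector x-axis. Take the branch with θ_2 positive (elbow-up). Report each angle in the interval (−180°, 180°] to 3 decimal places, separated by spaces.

-135.004 120.004 -45.000

wrist centre = target − a_3·(cos φ, sin φ) = (2.3290, -8.6929)
cos θ_2 = (80.9903−9²−9²)/(2·9·9) = -0.5001; θ_2 = 120.0040° (elbow-up)
β = atan2(-8.6929,2.3290) = -75.0015°; ψ = atan2(7.7939,4.4995) = 60.0020°
θ_1 = β − ψ = -135.0035°
θ_3 = φ − θ_1 − θ_2 = -45.0005° (wrapped to (-180°,180°])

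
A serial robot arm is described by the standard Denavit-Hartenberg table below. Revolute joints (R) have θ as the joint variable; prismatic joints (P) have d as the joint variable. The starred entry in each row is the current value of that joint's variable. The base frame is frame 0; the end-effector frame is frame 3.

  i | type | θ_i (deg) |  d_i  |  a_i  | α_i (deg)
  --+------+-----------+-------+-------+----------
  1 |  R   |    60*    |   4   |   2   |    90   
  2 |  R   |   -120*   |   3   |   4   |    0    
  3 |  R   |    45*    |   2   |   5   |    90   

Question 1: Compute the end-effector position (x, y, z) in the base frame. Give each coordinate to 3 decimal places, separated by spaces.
after link 1: o_1 = (1.0000, 1.7321, 4.0000)
after link 2: o_2 = (2.5981, -1.5000, 0.5359)
after link 3: o_3 = (4.9772, -1.3793, -4.2937)

4.977 -1.379 -4.294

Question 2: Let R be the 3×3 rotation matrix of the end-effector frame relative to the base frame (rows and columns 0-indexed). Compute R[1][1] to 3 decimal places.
End-effector y-axis (col 1 of R) = (0.8660,-0.5000,0.0000)
R[1][1] = -0.5000

-0.500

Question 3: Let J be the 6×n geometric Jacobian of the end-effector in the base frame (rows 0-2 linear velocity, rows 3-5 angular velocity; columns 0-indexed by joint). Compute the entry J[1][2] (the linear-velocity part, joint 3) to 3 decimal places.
axis z_2 = (0.8660,-0.5000,0.0000); lever o_n−o_2 = (2.3791,0.1207,-4.8296)
cross product → J_v[:, 2] = (2.4148,4.1826,1.2941)
J_ω[:, 2] = z_2
entry J[1][2] = 4.1826

4.183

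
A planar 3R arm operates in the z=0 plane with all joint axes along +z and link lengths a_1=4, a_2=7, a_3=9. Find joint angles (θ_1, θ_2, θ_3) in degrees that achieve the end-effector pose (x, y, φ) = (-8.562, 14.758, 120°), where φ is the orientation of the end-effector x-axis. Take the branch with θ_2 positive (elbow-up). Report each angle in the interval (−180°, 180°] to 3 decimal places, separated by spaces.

wrist centre = target − a_3·(cos φ, sin φ) = (-4.0620, 6.9638)
cos θ_2 = (64.9940−4²−7²)/(2·4·7) = -0.0001; θ_2 = 90.0062° (elbow-up)
β = atan2(6.9638,-4.0620) = 120.2552°; ψ = atan2(7.0000,3.9992) = 60.2598°
θ_1 = β − ψ = 59.9954°
θ_3 = φ − θ_1 − θ_2 = -30.0016° (wrapped to (-180°,180°])

59.995 90.006 -30.002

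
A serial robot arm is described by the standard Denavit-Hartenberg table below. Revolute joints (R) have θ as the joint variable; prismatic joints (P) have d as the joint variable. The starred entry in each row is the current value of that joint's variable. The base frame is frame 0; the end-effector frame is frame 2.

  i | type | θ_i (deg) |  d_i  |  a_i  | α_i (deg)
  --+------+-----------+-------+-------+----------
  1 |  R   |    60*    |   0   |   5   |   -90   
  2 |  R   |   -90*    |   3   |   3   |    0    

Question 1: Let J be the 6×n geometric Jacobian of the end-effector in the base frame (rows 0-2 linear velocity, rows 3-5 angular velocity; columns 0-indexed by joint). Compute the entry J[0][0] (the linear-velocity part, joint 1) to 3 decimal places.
axis z_0 = ẑ; lever o_n−o_0 = (-0.0981,5.8301,3.0000)
cross product → J_v[:, 0] = (-5.8301,-0.0981,0.0000)
J_ω[:, 0] = z_0
entry J[0][0] = -5.8301

-5.830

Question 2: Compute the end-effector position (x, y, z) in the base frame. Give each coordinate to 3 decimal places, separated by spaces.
-0.098 5.830 3.000

after link 1: o_1 = (2.5000, 4.3301, 0.0000)
after link 2: o_2 = (-0.0981, 5.8301, 3.0000)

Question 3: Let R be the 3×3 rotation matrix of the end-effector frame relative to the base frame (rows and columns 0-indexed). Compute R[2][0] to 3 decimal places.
End-effector x-axis (col 0 of R) = (0.0000,0.0000,1.0000)
R[2][0] = 1.0000

1.000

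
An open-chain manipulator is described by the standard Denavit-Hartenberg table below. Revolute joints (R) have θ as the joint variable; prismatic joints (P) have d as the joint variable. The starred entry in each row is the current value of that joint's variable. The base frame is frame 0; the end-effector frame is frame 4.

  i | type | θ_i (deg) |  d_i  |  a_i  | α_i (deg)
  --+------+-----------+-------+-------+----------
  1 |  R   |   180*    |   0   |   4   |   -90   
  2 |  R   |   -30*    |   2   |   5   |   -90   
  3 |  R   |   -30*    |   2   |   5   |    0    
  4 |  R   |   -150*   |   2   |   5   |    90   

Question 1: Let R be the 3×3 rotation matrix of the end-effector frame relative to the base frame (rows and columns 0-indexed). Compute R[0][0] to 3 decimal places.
End-effector x-axis (col 0 of R) = (0.8660,-0.0000,-0.5000)
R[0][0] = 0.8660

0.866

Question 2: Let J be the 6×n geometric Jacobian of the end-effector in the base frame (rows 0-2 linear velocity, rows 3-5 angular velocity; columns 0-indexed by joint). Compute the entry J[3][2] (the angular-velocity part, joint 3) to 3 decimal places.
-0.500

axis z_2 = (-0.5000,-0.0000,-0.8660); lever o_n−o_2 = (-1.4199,-2.5000,-3.7990)
cross product → J_v[:, 2] = (-2.1651,-0.6699,1.2500)
J_ω[:, 2] = z_2
entry J[3][2] = -0.5000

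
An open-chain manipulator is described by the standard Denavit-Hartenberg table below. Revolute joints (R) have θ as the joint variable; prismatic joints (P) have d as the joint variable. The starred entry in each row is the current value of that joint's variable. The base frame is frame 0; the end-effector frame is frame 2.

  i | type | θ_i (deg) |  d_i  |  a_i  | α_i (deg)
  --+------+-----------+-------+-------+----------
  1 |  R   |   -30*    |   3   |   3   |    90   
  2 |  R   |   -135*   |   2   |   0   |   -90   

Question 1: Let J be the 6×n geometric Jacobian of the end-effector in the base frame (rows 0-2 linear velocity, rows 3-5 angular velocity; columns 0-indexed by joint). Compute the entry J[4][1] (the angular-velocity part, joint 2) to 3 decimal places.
axis z_1 = (-0.5000,-0.8660,0.0000); lever o_n−o_1 = (-1.0000,-1.7321,0.0000)
cross product → J_v[:, 1] = (0.0000,-0.0000,-0.0000)
J_ω[:, 1] = z_1
entry J[4][1] = -0.8660

-0.866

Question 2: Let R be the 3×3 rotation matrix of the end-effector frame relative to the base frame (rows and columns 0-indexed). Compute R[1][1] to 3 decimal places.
End-effector y-axis (col 1 of R) = (0.5000,0.8660,-0.0000)
R[1][1] = 0.8660

0.866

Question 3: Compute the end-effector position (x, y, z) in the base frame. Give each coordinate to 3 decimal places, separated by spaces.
after link 1: o_1 = (2.5981, -1.5000, 3.0000)
after link 2: o_2 = (1.5981, -3.2321, 3.0000)

1.598 -3.232 3.000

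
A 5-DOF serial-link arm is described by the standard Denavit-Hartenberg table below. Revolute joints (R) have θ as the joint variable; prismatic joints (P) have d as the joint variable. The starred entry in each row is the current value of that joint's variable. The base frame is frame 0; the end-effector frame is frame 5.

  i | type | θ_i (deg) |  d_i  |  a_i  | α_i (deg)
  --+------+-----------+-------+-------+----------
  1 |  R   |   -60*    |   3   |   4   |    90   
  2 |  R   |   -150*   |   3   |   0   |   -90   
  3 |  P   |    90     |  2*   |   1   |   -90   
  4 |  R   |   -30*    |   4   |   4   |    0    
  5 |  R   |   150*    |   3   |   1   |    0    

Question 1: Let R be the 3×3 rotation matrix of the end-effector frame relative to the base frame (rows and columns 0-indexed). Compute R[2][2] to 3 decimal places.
End-effector z-axis (col 2 of R) = (0.4330,-0.7500,0.5000)
R[2][2] = 0.5000

0.500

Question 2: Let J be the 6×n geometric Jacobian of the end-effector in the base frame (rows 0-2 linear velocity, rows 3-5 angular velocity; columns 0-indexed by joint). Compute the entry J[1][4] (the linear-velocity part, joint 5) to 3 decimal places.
axis z_4 = (0.4330,-0.7500,0.5000); lever o_n−o_4 = (0.6495,-2.1250,2.2500)
cross product → J_v[:, 4] = (-0.6250,-0.6495,-0.4330)
J_ω[:, 4] = z_4
entry J[1][4] = -0.6495

-0.650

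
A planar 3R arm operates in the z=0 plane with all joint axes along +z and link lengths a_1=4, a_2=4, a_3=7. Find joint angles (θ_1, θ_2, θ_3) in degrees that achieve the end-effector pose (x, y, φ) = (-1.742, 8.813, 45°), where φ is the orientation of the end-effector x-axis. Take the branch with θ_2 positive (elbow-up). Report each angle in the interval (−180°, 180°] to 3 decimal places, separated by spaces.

134.986 30.031 -120.017

wrist centre = target − a_3·(cos φ, sin φ) = (-6.6917, 3.8633)
cos θ_2 = (59.7042−4²−4²)/(2·4·4) = 0.8658; θ_2 = 30.0308° (elbow-up)
β = atan2(3.8633,-6.6917) = 150.0015°; ψ = atan2(2.0019,7.4630) = 15.0154°
θ_1 = β − ψ = 134.9861°
θ_3 = φ − θ_1 − θ_2 = -120.0169° (wrapped to (-180°,180°])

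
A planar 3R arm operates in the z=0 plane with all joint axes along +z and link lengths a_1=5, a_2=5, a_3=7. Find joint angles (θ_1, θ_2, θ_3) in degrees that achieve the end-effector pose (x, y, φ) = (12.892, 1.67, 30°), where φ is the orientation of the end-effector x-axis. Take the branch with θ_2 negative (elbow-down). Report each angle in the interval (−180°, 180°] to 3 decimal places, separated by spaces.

wrist centre = target − a_3·(cos φ, sin φ) = (6.8298, -1.8300)
cos θ_2 = (49.9954−5²−5²)/(2·5·5) = -0.0001; θ_2 = -90.0053° (elbow-down)
β = atan2(-1.8300,6.8298) = -14.9996°; ψ = atan2(-5.0000,4.9995) = -45.0027°
θ_1 = β − ψ = 30.0030°
θ_3 = φ − θ_1 − θ_2 = 90.0023° (wrapped to (-180°,180°])

30.003 -90.005 90.002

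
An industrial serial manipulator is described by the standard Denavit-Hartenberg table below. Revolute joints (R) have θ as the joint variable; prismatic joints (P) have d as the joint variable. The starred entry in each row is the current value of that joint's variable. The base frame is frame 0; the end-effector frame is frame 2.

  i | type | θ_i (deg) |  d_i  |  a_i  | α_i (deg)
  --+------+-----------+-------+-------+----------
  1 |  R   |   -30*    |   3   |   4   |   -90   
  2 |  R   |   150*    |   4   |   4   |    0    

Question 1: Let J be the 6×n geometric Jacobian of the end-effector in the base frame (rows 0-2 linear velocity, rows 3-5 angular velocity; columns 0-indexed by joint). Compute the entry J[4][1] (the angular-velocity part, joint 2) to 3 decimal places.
0.866

axis z_1 = (0.5000,0.8660,0.0000); lever o_n−o_1 = (-1.0000,5.1962,-2.0000)
cross product → J_v[:, 1] = (-1.7321,1.0000,3.4641)
J_ω[:, 1] = z_1
entry J[4][1] = 0.8660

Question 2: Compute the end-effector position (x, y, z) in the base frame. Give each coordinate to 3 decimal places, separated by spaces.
after link 1: o_1 = (3.4641, -2.0000, 3.0000)
after link 2: o_2 = (2.4641, 3.1962, 1.0000)

2.464 3.196 1.000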